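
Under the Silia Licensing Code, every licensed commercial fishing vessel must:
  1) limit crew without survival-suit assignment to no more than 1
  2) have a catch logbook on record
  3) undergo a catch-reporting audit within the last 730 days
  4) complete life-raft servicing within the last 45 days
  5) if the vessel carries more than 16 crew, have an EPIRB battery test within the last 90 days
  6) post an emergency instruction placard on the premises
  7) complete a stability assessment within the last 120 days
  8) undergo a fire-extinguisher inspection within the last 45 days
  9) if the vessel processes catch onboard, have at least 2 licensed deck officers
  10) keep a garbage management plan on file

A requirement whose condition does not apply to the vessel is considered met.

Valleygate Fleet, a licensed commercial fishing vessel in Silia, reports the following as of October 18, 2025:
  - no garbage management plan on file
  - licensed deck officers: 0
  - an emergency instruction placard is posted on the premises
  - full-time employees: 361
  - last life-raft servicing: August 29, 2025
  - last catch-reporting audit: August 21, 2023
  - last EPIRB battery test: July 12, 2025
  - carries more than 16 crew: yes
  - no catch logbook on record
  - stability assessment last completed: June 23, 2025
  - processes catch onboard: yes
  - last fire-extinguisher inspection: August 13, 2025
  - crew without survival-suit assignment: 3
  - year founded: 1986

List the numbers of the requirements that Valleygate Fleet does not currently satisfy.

1, 2, 3, 4, 5, 8, 9, 10

1. crew without survival-suit assignment 3 > 1 → not met
2. catch logbook absent → not met
3. catch-reporting audit 789 days ago vs limit 730 → not met
4. life-raft servicing 50 days ago vs limit 45 → not met
5. condition 'carries more than 16 crew' holds; EPIRB battery test 98 days ago vs limit 90 → not met
6. emergency instruction placard present → met
7. stability assessment 117 days ago vs limit 120 → met
8. fire-extinguisher inspection 66 days ago vs limit 45 → not met
9. condition 'processes catch onboard' holds; licensed deck officers 0 < 2 → not met
10. garbage management plan absent → not met
Not met: 1, 2, 3, 4, 5, 8, 9, 10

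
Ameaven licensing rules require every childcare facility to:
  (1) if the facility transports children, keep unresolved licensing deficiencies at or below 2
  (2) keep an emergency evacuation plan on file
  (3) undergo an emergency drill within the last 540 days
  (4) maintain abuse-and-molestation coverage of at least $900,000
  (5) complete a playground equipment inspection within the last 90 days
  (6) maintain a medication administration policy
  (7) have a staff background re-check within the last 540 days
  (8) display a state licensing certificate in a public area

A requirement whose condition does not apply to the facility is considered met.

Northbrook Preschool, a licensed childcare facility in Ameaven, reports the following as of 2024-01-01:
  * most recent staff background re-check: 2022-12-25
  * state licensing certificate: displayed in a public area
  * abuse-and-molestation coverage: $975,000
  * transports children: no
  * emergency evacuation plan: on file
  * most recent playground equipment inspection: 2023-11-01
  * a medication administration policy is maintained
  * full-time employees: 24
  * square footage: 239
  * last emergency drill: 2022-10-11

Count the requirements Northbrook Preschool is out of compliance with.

0

1. condition 'transports children' does not hold → requirement n/a → met
2. emergency evacuation plan present → met
3. emergency drill 447 days ago vs limit 540 → met
4. abuse-and-molestation coverage $975,000 ≥ $900,000 → met
5. playground equipment inspection 61 days ago vs limit 90 → met
6. medication administration policy present → met
7. staff background re-check 372 days ago vs limit 540 → met
8. state licensing certificate present → met
Not met: 0 of 8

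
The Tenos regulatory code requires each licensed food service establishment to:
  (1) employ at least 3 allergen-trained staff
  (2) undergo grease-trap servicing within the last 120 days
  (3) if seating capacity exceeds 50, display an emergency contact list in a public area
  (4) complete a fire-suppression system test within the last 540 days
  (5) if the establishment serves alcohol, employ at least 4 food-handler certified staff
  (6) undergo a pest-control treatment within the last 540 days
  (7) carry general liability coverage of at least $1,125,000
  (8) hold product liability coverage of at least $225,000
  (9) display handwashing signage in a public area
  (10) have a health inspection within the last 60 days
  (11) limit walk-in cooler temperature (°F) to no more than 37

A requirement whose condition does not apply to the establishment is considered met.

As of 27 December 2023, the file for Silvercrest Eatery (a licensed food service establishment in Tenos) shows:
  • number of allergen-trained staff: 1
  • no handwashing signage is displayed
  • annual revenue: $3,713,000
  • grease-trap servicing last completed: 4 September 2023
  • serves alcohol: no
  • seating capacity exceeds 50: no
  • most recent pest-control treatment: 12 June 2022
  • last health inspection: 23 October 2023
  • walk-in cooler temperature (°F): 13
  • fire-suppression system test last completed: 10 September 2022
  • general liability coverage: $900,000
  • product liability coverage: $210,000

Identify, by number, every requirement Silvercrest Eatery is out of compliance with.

1, 6, 7, 8, 9, 10

1. allergen-trained staff 1 < 3 → not met
2. grease-trap servicing 114 days ago vs limit 120 → met
3. condition 'seating capacity exceeds 50' does not hold → requirement n/a → met
4. fire-suppression system test 473 days ago vs limit 540 → met
5. condition 'serves alcohol' does not hold → requirement n/a → met
6. pest-control treatment 563 days ago vs limit 540 → not met
7. general liability coverage $900,000 < $1,125,000 → not met
8. product liability coverage $210,000 < $225,000 → not met
9. handwashing signage absent → not met
10. health inspection 65 days ago vs limit 60 → not met
11. walk-in cooler temperature (°F) 13 ≤ 37 → met
Not met: 1, 6, 7, 8, 9, 10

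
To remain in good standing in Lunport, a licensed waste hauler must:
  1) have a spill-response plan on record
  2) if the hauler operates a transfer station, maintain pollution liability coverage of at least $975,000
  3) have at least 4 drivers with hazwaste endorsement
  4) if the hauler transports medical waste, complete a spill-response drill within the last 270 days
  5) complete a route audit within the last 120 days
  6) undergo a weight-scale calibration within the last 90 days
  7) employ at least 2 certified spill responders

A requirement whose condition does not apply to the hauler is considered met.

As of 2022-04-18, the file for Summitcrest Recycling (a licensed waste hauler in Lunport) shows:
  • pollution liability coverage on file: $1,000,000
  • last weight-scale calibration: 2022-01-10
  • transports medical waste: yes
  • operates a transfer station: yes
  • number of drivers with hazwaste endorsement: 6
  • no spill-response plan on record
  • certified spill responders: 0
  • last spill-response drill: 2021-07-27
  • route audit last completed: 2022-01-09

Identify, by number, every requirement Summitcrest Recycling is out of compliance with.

1, 6, 7

1. spill-response plan absent → not met
2. condition 'operates a transfer station' holds; pollution liability coverage $1,000,000 ≥ $975,000 → met
3. drivers with hazwaste endorsement 6 ≥ 4 → met
4. condition 'transports medical waste' holds; spill-response drill 265 days ago vs limit 270 → met
5. route audit 99 days ago vs limit 120 → met
6. weight-scale calibration 98 days ago vs limit 90 → not met
7. certified spill responders 0 < 2 → not met
Not met: 1, 6, 7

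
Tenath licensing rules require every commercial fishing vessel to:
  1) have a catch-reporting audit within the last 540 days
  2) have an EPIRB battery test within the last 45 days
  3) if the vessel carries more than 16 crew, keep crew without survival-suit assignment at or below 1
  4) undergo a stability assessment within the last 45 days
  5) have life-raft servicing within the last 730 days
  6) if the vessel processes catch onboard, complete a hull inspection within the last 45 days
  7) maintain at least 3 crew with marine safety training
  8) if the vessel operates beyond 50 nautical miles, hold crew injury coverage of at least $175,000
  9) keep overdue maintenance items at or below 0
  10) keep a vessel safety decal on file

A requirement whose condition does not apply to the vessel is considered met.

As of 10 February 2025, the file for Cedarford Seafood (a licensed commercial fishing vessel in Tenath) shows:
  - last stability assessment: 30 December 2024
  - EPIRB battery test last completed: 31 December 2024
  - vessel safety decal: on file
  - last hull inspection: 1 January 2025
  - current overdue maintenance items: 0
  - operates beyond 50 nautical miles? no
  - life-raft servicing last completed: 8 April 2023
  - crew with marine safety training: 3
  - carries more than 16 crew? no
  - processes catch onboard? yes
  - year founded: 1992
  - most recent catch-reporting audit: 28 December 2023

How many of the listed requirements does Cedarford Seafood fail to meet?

1. catch-reporting audit 410 days ago vs limit 540 → met
2. EPIRB battery test 41 days ago vs limit 45 → met
3. condition 'carries more than 16 crew' does not hold → requirement n/a → met
4. stability assessment 42 days ago vs limit 45 → met
5. life-raft servicing 674 days ago vs limit 730 → met
6. condition 'processes catch onboard' holds; hull inspection 40 days ago vs limit 45 → met
7. crew with marine safety training 3 ≥ 3 → met
8. condition 'operates beyond 50 nautical miles' does not hold → requirement n/a → met
9. overdue maintenance items 0 ≤ 0 → met
10. vessel safety decal present → met
Not met: 0 of 10

0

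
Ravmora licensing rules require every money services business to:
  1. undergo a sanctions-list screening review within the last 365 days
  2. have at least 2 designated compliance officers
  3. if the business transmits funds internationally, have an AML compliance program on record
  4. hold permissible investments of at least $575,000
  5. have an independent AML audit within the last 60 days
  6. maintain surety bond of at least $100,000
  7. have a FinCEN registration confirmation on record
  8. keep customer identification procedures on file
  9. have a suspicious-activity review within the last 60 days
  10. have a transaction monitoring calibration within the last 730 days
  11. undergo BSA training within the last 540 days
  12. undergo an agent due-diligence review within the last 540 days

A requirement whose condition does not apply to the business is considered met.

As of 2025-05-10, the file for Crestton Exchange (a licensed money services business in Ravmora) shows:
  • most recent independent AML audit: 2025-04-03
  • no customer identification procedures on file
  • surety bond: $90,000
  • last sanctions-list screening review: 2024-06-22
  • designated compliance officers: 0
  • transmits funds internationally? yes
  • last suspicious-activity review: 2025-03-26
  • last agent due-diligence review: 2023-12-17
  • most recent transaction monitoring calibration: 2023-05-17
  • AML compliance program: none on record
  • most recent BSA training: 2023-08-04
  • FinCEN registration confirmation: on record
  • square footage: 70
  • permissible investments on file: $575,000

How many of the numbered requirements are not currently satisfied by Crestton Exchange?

5

1. sanctions-list screening review 322 days ago vs limit 365 → met
2. designated compliance officers 0 < 2 → not met
3. condition 'transmits funds internationally' holds; AML compliance program absent → not met
4. permissible investments $575,000 ≥ $575,000 → met
5. independent AML audit 37 days ago vs limit 60 → met
6. surety bond $90,000 < $100,000 → not met
7. FinCEN registration confirmation present → met
8. customer identification procedures absent → not met
9. suspicious-activity review 45 days ago vs limit 60 → met
10. transaction monitoring calibration 724 days ago vs limit 730 → met
11. BSA training 645 days ago vs limit 540 → not met
12. agent due-diligence review 510 days ago vs limit 540 → met
Not met: 5 of 12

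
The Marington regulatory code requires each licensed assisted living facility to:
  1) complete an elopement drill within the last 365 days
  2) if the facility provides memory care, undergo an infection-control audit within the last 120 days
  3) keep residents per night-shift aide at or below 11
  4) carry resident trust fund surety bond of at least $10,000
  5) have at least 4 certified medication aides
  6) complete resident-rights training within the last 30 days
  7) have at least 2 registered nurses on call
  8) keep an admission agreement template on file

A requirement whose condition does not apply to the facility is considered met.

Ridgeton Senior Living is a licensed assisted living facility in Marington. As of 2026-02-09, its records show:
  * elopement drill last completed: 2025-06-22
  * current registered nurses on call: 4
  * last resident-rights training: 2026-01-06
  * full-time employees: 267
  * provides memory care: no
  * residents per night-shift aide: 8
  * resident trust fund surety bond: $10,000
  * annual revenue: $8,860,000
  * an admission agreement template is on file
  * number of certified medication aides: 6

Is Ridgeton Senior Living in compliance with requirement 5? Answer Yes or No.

Yes

5. certified medication aides 6 ≥ 4 → met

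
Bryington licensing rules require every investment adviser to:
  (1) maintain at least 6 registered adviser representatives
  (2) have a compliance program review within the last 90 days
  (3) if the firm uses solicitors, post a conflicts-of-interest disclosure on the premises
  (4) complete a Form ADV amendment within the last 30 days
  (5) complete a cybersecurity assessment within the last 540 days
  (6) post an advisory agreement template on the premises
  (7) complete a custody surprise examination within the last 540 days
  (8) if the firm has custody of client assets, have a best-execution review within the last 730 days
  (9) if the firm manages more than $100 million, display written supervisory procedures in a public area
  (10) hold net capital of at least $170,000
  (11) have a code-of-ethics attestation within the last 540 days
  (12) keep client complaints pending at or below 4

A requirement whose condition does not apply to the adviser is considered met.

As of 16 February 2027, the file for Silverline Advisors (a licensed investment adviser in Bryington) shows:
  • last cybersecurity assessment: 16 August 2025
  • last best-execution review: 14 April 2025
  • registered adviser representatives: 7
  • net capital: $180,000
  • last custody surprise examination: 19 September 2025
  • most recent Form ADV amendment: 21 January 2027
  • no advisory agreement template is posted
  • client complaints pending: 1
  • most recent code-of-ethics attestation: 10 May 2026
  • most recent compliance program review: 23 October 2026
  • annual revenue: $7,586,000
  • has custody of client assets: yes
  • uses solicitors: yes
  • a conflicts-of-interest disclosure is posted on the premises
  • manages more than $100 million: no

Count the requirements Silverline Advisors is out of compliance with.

3

1. registered adviser representatives 7 ≥ 6 → met
2. compliance program review 116 days ago vs limit 90 → not met
3. condition 'uses solicitors' holds; conflicts-of-interest disclosure present → met
4. Form ADV amendment 26 days ago vs limit 30 → met
5. cybersecurity assessment 549 days ago vs limit 540 → not met
6. advisory agreement template absent → not met
7. custody surprise examination 515 days ago vs limit 540 → met
8. condition 'has custody of client assets' holds; best-execution review 673 days ago vs limit 730 → met
9. condition 'manages more than $100 million' does not hold → requirement n/a → met
10. net capital $180,000 ≥ $170,000 → met
11. code-of-ethics attestation 282 days ago vs limit 540 → met
12. client complaints pending 1 ≤ 4 → met
Not met: 3 of 12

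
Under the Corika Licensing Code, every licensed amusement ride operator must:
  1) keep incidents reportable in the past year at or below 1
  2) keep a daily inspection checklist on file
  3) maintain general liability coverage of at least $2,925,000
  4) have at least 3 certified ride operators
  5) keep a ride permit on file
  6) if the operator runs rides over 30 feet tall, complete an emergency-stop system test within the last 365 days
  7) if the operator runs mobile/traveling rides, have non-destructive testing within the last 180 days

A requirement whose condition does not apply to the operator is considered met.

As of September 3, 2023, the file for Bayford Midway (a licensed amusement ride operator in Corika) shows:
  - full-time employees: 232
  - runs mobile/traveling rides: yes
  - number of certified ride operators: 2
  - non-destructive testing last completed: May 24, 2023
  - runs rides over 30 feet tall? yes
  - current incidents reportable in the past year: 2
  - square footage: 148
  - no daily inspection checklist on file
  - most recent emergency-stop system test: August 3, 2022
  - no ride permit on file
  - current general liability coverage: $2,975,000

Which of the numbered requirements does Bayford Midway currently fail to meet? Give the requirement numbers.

1, 2, 4, 5, 6

1. incidents reportable in the past year 2 > 1 → not met
2. daily inspection checklist absent → not met
3. general liability coverage $2,975,000 ≥ $2,925,000 → met
4. certified ride operators 2 < 3 → not met
5. ride permit absent → not met
6. condition 'runs rides over 30 feet tall' holds; emergency-stop system test 396 days ago vs limit 365 → not met
7. condition 'runs mobile/traveling rides' holds; non-destructive testing 102 days ago vs limit 180 → met
Not met: 1, 2, 4, 5, 6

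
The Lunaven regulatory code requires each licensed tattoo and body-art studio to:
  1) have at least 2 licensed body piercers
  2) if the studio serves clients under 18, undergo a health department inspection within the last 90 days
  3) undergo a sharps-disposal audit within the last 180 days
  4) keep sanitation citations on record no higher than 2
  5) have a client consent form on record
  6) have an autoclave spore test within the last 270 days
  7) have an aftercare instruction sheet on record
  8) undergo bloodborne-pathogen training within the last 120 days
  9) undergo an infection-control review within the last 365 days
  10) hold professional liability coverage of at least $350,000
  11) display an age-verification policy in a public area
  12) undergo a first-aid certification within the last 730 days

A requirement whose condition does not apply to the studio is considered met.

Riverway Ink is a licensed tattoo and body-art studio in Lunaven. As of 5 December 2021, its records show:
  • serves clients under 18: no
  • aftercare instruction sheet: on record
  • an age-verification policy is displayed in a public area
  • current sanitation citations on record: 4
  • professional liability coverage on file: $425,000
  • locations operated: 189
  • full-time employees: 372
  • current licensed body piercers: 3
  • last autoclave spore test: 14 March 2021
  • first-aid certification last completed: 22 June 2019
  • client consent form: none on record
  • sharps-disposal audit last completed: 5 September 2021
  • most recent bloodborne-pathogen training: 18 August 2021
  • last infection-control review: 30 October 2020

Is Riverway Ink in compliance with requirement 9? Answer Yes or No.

No

9. infection-control review 401 days ago vs limit 365 → not met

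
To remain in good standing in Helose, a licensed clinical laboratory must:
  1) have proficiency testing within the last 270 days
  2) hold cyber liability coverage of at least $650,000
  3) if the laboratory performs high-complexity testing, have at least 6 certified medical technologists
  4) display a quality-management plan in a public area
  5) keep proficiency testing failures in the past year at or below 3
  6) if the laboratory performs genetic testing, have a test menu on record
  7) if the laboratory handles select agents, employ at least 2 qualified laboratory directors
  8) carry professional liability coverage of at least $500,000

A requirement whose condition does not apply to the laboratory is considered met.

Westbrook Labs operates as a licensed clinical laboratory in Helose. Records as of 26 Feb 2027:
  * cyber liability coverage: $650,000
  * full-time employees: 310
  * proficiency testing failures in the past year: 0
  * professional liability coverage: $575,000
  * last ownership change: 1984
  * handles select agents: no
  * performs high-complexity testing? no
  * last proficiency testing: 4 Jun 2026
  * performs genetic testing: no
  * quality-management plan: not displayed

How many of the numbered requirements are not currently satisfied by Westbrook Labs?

1. proficiency testing 267 days ago vs limit 270 → met
2. cyber liability coverage $650,000 ≥ $650,000 → met
3. condition 'performs high-complexity testing' does not hold → requirement n/a → met
4. quality-management plan absent → not met
5. proficiency testing failures in the past year 0 ≤ 3 → met
6. condition 'performs genetic testing' does not hold → requirement n/a → met
7. condition 'handles select agents' does not hold → requirement n/a → met
8. professional liability coverage $575,000 ≥ $500,000 → met
Not met: 1 of 8

1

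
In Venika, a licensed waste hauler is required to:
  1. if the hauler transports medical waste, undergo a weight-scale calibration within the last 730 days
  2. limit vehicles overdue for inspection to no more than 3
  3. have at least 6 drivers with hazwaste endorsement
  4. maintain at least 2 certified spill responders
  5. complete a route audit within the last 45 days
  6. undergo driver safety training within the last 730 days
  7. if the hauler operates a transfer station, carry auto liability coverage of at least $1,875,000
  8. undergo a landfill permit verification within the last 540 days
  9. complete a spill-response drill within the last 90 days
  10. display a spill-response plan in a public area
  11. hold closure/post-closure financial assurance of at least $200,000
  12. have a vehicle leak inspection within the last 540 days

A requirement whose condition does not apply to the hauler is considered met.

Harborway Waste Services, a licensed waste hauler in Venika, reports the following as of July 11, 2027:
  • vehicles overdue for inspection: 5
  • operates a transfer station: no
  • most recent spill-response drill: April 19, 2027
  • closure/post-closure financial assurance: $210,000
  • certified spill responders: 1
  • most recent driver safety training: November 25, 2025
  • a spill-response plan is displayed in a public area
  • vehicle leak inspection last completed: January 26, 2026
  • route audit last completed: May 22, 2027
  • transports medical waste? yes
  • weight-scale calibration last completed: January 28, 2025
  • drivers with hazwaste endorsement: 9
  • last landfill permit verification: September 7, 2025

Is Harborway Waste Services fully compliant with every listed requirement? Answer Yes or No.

No

1. condition 'transports medical waste' holds; weight-scale calibration 894 days ago vs limit 730 → not met
2. vehicles overdue for inspection 5 > 3 → not met
3. drivers with hazwaste endorsement 9 ≥ 6 → met
4. certified spill responders 1 < 2 → not met
5. route audit 50 days ago vs limit 45 → not met
6. driver safety training 593 days ago vs limit 730 → met
7. condition 'operates a transfer station' does not hold → requirement n/a → met
8. landfill permit verification 672 days ago vs limit 540 → not met
9. spill-response drill 83 days ago vs limit 90 → met
10. spill-response plan present → met
11. closure/post-closure financial assurance $210,000 ≥ $200,000 → met
12. vehicle leak inspection 531 days ago vs limit 540 → met
Not met: 1, 2, 4, 5, 8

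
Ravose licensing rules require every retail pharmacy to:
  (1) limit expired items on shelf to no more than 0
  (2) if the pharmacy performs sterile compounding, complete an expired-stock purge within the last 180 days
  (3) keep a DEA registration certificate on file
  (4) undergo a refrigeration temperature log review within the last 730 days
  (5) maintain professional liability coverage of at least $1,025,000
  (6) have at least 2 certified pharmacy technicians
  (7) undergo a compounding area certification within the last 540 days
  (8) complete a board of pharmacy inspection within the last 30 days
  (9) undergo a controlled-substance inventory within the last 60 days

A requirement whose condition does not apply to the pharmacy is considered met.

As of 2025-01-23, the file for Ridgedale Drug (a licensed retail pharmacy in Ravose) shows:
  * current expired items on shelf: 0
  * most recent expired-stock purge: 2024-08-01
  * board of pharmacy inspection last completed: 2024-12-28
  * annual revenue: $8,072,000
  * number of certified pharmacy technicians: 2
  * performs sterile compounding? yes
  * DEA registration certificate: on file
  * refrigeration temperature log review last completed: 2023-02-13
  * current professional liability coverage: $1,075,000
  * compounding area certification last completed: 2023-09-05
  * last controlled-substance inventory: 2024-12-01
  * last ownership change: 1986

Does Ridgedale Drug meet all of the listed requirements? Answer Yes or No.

Yes

1. expired items on shelf 0 ≤ 0 → met
2. condition 'performs sterile compounding' holds; expired-stock purge 175 days ago vs limit 180 → met
3. DEA registration certificate present → met
4. refrigeration temperature log review 710 days ago vs limit 730 → met
5. professional liability coverage $1,075,000 ≥ $1,025,000 → met
6. certified pharmacy technicians 2 ≥ 2 → met
7. compounding area certification 506 days ago vs limit 540 → met
8. board of pharmacy inspection 26 days ago vs limit 30 → met
9. controlled-substance inventory 53 days ago vs limit 60 → met
All met.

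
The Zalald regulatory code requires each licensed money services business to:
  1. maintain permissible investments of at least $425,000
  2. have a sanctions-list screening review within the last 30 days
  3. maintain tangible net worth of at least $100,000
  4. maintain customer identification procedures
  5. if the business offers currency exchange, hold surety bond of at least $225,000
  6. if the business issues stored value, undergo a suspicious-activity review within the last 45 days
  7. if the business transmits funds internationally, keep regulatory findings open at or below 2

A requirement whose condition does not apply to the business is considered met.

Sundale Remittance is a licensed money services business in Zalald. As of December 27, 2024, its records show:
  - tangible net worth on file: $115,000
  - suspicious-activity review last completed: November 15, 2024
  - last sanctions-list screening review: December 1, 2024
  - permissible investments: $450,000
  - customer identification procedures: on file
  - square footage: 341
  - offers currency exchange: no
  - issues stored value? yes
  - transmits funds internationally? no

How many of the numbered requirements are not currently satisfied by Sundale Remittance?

0

1. permissible investments $450,000 ≥ $425,000 → met
2. sanctions-list screening review 26 days ago vs limit 30 → met
3. tangible net worth $115,000 ≥ $100,000 → met
4. customer identification procedures present → met
5. condition 'offers currency exchange' does not hold → requirement n/a → met
6. condition 'issues stored value' holds; suspicious-activity review 42 days ago vs limit 45 → met
7. condition 'transmits funds internationally' does not hold → requirement n/a → met
Not met: 0 of 7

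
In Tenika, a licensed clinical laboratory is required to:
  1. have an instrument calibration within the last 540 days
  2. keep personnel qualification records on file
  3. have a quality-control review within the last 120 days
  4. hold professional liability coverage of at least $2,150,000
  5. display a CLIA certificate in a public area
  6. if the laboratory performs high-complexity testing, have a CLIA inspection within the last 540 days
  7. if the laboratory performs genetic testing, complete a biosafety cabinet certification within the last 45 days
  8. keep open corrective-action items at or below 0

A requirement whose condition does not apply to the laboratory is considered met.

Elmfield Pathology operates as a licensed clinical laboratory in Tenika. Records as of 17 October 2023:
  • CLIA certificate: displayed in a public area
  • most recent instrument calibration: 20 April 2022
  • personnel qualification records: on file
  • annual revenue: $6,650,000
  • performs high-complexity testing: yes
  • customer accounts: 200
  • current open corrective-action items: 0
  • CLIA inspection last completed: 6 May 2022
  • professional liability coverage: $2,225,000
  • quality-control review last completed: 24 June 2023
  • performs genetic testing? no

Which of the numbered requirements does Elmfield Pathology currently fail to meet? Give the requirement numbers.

1. instrument calibration 545 days ago vs limit 540 → not met
2. personnel qualification records present → met
3. quality-control review 115 days ago vs limit 120 → met
4. professional liability coverage $2,225,000 ≥ $2,150,000 → met
5. CLIA certificate present → met
6. condition 'performs high-complexity testing' holds; CLIA inspection 529 days ago vs limit 540 → met
7. condition 'performs genetic testing' does not hold → requirement n/a → met
8. open corrective-action items 0 ≤ 0 → met
Not met: 1

1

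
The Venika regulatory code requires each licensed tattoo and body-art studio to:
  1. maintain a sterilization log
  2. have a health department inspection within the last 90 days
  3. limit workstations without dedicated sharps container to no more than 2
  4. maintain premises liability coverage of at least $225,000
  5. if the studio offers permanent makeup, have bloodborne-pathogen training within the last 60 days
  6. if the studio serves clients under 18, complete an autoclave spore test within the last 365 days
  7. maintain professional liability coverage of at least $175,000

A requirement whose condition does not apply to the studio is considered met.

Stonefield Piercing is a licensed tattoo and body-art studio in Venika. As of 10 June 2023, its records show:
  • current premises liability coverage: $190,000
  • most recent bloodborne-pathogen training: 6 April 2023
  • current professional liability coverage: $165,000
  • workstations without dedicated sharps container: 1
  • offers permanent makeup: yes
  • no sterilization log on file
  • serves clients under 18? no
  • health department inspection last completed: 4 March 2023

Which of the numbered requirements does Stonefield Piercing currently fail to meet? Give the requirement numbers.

1, 2, 4, 5, 7

1. sterilization log absent → not met
2. health department inspection 98 days ago vs limit 90 → not met
3. workstations without dedicated sharps container 1 ≤ 2 → met
4. premises liability coverage $190,000 < $225,000 → not met
5. condition 'offers permanent makeup' holds; bloodborne-pathogen training 65 days ago vs limit 60 → not met
6. condition 'serves clients under 18' does not hold → requirement n/a → met
7. professional liability coverage $165,000 < $175,000 → not met
Not met: 1, 2, 4, 5, 7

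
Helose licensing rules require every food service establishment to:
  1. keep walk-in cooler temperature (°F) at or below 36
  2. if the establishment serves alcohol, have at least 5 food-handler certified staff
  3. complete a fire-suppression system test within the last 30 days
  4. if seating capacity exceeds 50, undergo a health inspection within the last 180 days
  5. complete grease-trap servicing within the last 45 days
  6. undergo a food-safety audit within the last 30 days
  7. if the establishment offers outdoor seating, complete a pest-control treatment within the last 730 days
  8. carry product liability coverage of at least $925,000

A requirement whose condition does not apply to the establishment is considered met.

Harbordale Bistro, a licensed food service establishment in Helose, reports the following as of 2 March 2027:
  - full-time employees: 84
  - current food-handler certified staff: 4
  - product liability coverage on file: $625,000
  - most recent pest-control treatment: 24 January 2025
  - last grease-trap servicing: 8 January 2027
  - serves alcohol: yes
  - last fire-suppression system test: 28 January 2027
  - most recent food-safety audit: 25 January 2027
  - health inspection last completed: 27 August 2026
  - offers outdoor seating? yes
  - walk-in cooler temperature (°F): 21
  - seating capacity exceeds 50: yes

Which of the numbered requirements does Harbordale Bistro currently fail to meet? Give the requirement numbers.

1. walk-in cooler temperature (°F) 21 ≤ 36 → met
2. condition 'serves alcohol' holds; food-handler certified staff 4 < 5 → not met
3. fire-suppression system test 33 days ago vs limit 30 → not met
4. condition 'seating capacity exceeds 50' holds; health inspection 187 days ago vs limit 180 → not met
5. grease-trap servicing 53 days ago vs limit 45 → not met
6. food-safety audit 36 days ago vs limit 30 → not met
7. condition 'offers outdoor seating' holds; pest-control treatment 767 days ago vs limit 730 → not met
8. product liability coverage $625,000 < $925,000 → not met
Not met: 2, 3, 4, 5, 6, 7, 8

2, 3, 4, 5, 6, 7, 8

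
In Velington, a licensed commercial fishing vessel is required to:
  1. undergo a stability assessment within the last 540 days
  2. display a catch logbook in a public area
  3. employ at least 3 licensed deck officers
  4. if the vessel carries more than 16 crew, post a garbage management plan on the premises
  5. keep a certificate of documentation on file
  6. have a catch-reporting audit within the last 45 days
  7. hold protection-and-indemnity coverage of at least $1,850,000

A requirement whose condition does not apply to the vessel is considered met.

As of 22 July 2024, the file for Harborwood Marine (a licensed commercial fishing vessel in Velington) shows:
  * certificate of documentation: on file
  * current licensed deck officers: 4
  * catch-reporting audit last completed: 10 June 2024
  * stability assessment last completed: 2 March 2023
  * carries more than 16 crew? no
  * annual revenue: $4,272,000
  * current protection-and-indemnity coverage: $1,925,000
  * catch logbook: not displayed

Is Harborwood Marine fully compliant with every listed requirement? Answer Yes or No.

No

1. stability assessment 508 days ago vs limit 540 → met
2. catch logbook absent → not met
3. licensed deck officers 4 ≥ 3 → met
4. condition 'carries more than 16 crew' does not hold → requirement n/a → met
5. certificate of documentation present → met
6. catch-reporting audit 42 days ago vs limit 45 → met
7. protection-and-indemnity coverage $1,925,000 ≥ $1,850,000 → met
Not met: 2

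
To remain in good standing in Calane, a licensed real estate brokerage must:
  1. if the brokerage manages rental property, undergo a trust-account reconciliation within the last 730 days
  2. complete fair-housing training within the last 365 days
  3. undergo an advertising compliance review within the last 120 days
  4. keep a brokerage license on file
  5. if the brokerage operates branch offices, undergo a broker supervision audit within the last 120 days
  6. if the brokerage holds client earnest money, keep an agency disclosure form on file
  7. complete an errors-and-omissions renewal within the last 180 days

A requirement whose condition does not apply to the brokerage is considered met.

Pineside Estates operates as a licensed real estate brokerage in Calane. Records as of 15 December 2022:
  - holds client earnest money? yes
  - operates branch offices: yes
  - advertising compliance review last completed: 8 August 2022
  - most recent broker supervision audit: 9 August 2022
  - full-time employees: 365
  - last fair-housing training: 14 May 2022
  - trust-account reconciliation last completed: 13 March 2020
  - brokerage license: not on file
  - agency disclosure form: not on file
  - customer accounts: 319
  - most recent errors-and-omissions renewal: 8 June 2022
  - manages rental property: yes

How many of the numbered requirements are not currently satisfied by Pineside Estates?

1. condition 'manages rental property' holds; trust-account reconciliation 1007 days ago vs limit 730 → not met
2. fair-housing training 215 days ago vs limit 365 → met
3. advertising compliance review 129 days ago vs limit 120 → not met
4. brokerage license absent → not met
5. condition 'operates branch offices' holds; broker supervision audit 128 days ago vs limit 120 → not met
6. condition 'holds client earnest money' holds; agency disclosure form absent → not met
7. errors-and-omissions renewal 190 days ago vs limit 180 → not met
Not met: 6 of 7

6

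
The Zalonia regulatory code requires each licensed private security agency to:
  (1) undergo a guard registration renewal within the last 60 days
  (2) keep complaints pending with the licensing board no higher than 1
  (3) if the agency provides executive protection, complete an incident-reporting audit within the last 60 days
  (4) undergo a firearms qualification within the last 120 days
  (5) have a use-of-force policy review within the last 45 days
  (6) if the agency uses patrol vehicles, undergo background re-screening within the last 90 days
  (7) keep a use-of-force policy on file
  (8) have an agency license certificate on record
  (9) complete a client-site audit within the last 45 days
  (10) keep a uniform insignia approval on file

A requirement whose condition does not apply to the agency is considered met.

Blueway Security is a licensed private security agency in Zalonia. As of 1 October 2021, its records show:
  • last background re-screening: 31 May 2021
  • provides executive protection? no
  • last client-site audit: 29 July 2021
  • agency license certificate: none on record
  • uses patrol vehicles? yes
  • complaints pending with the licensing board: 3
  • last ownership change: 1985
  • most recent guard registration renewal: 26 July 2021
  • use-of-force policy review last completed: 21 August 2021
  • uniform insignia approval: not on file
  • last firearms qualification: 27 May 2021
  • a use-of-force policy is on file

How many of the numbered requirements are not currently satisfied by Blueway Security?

7

1. guard registration renewal 67 days ago vs limit 60 → not met
2. complaints pending with the licensing board 3 > 1 → not met
3. condition 'provides executive protection' does not hold → requirement n/a → met
4. firearms qualification 127 days ago vs limit 120 → not met
5. use-of-force policy review 41 days ago vs limit 45 → met
6. condition 'uses patrol vehicles' holds; background re-screening 123 days ago vs limit 90 → not met
7. use-of-force policy present → met
8. agency license certificate absent → not met
9. client-site audit 64 days ago vs limit 45 → not met
10. uniform insignia approval absent → not met
Not met: 7 of 10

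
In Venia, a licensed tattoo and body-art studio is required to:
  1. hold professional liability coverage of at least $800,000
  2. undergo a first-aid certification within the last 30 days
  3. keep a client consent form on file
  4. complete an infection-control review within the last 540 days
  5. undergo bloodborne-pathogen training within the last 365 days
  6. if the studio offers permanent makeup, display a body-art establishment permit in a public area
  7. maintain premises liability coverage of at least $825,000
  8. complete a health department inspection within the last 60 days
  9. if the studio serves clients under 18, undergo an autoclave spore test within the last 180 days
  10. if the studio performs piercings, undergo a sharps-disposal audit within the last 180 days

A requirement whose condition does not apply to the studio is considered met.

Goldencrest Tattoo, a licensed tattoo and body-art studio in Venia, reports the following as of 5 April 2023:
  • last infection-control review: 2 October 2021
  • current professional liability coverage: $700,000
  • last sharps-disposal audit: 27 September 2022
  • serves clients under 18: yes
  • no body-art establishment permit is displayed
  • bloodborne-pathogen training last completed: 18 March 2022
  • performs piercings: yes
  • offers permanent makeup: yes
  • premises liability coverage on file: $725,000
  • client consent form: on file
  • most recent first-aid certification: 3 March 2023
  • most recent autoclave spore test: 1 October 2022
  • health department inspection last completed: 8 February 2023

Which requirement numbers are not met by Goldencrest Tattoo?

1. professional liability coverage $700,000 < $800,000 → not met
2. first-aid certification 33 days ago vs limit 30 → not met
3. client consent form present → met
4. infection-control review 550 days ago vs limit 540 → not met
5. bloodborne-pathogen training 383 days ago vs limit 365 → not met
6. condition 'offers permanent makeup' holds; body-art establishment permit absent → not met
7. premises liability coverage $725,000 < $825,000 → not met
8. health department inspection 56 days ago vs limit 60 → met
9. condition 'serves clients under 18' holds; autoclave spore test 186 days ago vs limit 180 → not met
10. condition 'performs piercings' holds; sharps-disposal audit 190 days ago vs limit 180 → not met
Not met: 1, 2, 4, 5, 6, 7, 9, 10

1, 2, 4, 5, 6, 7, 9, 10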